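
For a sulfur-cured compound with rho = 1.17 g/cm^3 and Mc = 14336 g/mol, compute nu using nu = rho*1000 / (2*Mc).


nu = rho * 1000 / (2 * Mc)
nu = 1.17 * 1000 / (2 * 14336)
nu = 1170.0 / 28672
nu = 0.0408 mol/L

0.0408 mol/L


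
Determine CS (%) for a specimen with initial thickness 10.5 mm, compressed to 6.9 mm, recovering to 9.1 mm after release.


CS = (t0 - recovered) / (t0 - ts) * 100
= (10.5 - 9.1) / (10.5 - 6.9) * 100
= 1.4 / 3.6 * 100
= 38.9%

38.9%


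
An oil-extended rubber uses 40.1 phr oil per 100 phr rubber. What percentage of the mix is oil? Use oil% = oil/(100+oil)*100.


Oil % = oil / (100 + oil) * 100
= 40.1 / (100 + 40.1) * 100
= 40.1 / 140.1 * 100
= 28.62%

28.62%


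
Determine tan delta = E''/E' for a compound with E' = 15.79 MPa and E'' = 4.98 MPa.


tan delta = E'' / E'
= 4.98 / 15.79
= 0.3154

tan delta = 0.3154


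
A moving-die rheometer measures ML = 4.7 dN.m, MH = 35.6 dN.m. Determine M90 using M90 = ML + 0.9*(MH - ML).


M90 = ML + 0.9 * (MH - ML)
M90 = 4.7 + 0.9 * (35.6 - 4.7)
M90 = 4.7 + 0.9 * 30.9
M90 = 32.51 dN.m

32.51 dN.m


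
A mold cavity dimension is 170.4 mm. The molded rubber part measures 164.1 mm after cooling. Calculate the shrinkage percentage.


Shrinkage = (mold - part) / mold * 100
= (170.4 - 164.1) / 170.4 * 100
= 6.3 / 170.4 * 100
= 3.7%

3.7%


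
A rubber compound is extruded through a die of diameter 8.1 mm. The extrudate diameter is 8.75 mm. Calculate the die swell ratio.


Die swell ratio = D_extrudate / D_die
= 8.75 / 8.1
= 1.08

Die swell = 1.08


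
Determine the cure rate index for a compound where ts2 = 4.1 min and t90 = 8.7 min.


CRI = 100 / (t90 - ts2)
= 100 / (8.7 - 4.1)
= 100 / 4.6
= 21.74 min^-1

21.74 min^-1


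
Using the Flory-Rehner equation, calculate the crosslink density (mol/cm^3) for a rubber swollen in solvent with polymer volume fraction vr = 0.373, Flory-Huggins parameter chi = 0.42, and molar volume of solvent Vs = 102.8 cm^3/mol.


ln(1 - vr) = ln(1 - 0.373) = -0.4668
Numerator = -((-0.4668) + 0.373 + 0.42 * 0.373^2) = 0.0354
Denominator = 102.8 * (0.373^(1/3) - 0.373/2) = 54.8274
nu = 0.0354 / 54.8274 = 6.4520e-04 mol/cm^3

6.4520e-04 mol/cm^3


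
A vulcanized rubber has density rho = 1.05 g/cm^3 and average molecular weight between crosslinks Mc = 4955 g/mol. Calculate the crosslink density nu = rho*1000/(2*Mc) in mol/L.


nu = rho * 1000 / (2 * Mc)
nu = 1.05 * 1000 / (2 * 4955)
nu = 1050.0 / 9910
nu = 0.1060 mol/L

0.1060 mol/L


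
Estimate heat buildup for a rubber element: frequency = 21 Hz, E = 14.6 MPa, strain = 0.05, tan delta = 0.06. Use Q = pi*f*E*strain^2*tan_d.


Q = pi * f * E * strain^2 * tan_d
= pi * 21 * 14.6 * 0.05^2 * 0.06
= pi * 21 * 14.6 * 0.0025 * 0.06
= 0.1445

Q = 0.1445


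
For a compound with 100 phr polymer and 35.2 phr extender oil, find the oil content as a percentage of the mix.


Oil % = oil / (100 + oil) * 100
= 35.2 / (100 + 35.2) * 100
= 35.2 / 135.2 * 100
= 26.04%

26.04%


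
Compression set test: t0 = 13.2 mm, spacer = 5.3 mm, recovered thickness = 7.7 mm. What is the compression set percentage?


CS = (t0 - recovered) / (t0 - ts) * 100
= (13.2 - 7.7) / (13.2 - 5.3) * 100
= 5.5 / 7.9 * 100
= 69.6%

69.6%


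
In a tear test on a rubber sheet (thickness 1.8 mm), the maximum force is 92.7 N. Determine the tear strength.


Tear strength = force / thickness
= 92.7 / 1.8
= 51.5 N/mm

51.5 N/mm


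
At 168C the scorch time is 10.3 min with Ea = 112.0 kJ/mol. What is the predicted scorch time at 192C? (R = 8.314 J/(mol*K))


Convert temperatures: T1 = 168 + 273.15 = 441.15 K, T2 = 192 + 273.15 = 465.15 K
ts2_new = 10.3 * exp(112000 / 8.314 * (1/465.15 - 1/441.15))
1/T2 - 1/T1 = -1.1696e-04
ts2_new = 2.13 min

2.13 min


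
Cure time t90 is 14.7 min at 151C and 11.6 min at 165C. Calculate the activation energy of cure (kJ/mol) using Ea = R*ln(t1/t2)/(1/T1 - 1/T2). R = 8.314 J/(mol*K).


T1 = 424.15 K, T2 = 438.15 K
1/T1 - 1/T2 = 7.5333e-05
ln(t1/t2) = ln(14.7/11.6) = 0.2368
Ea = 8.314 * 0.2368 / 7.5333e-05 = 26138.6839 J/mol
Ea = 26.14 kJ/mol

26.14 kJ/mol


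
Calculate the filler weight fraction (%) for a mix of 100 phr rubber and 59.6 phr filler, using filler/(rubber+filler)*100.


Filler % = filler / (rubber + filler) * 100
= 59.6 / (100 + 59.6) * 100
= 59.6 / 159.6 * 100
= 37.34%

37.34%


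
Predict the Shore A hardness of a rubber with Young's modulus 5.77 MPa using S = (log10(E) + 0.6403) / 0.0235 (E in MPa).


log10(E) = 0.0235*S - 0.6403  =>  S = (log10(E) + 0.6403) / 0.0235
log10(5.77) = 0.761176
S = (0.761176 + 0.6403) / 0.0235 = 1.401476 / 0.0235
S = 59.6

Shore A = 59.6


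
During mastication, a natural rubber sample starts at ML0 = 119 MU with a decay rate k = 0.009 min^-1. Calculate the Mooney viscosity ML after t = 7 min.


ML = ML0 * exp(-k * t)
ML = 119 * exp(-0.009 * 7)
ML = 119 * 0.9389
ML = 111.73 MU

111.73 MU


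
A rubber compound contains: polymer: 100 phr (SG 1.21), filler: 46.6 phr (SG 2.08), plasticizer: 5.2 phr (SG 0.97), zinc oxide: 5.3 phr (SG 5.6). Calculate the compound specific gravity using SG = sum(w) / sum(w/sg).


Sum of weights = 157.1
Volume contributions:
  polymer: 100/1.21 = 82.6446
  filler: 46.6/2.08 = 22.4038
  plasticizer: 5.2/0.97 = 5.3608
  zinc oxide: 5.3/5.6 = 0.9464
Sum of volumes = 111.3557
SG = 157.1 / 111.3557 = 1.411

SG = 1.411


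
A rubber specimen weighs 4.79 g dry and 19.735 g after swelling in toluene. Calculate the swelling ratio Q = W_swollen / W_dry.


Q = W_swollen / W_dry
Q = 19.735 / 4.79
Q = 4.12

Q = 4.12


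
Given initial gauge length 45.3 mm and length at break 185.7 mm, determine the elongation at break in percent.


Elongation = (Lf - L0) / L0 * 100
= (185.7 - 45.3) / 45.3 * 100
= 140.4 / 45.3 * 100
= 309.9%

309.9%


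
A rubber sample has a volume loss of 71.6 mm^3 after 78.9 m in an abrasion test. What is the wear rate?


Rate = volume_loss / distance
= 71.6 / 78.9
= 0.907 mm^3/m

0.907 mm^3/m


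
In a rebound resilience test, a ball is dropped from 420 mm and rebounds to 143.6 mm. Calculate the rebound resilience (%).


Resilience = h_rebound / h_drop * 100
= 143.6 / 420 * 100
= 34.2%

34.2%


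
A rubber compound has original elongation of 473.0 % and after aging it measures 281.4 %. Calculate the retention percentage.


Retention = aged / original * 100
= 281.4 / 473.0 * 100
= 59.5%

59.5%


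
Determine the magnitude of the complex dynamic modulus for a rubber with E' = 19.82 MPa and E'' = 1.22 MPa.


|E*| = sqrt(E'^2 + E''^2)
= sqrt(19.82^2 + 1.22^2)
= sqrt(392.8324 + 1.4884)
= 19.858 MPa

19.858 MPa


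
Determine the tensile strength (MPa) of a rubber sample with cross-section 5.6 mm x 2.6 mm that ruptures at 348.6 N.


Area = width * thickness = 5.6 * 2.6 = 14.56 mm^2
TS = force / area = 348.6 / 14.56 = 23.94 MPa

23.94 MPa


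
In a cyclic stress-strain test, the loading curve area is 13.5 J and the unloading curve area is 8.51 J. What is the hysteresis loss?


Hysteresis loss = loading - unloading
= 13.5 - 8.51
= 4.99 J

4.99 J


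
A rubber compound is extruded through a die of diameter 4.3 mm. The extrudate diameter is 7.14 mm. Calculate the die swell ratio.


Die swell ratio = D_extrudate / D_die
= 7.14 / 4.3
= 1.66

Die swell = 1.66


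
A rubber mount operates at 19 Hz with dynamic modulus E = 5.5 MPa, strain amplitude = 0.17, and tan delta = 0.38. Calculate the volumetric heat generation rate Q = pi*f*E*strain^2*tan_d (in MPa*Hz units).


Q = pi * f * E * strain^2 * tan_d
= pi * 19 * 5.5 * 0.17^2 * 0.38
= pi * 19 * 5.5 * 0.0289 * 0.38
= 3.6054

Q = 3.6054


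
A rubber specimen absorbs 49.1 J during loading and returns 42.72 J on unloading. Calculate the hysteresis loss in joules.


Hysteresis loss = loading - unloading
= 49.1 - 42.72
= 6.38 J

6.38 J


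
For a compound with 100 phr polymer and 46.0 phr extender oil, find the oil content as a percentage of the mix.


Oil % = oil / (100 + oil) * 100
= 46.0 / (100 + 46.0) * 100
= 46.0 / 146.0 * 100
= 31.51%

31.51%


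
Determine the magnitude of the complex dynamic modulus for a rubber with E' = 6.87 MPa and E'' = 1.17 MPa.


|E*| = sqrt(E'^2 + E''^2)
= sqrt(6.87^2 + 1.17^2)
= sqrt(47.1969 + 1.3689)
= 6.969 MPa

6.969 MPa


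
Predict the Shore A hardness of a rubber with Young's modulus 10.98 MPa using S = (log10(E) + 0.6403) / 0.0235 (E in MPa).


log10(E) = 0.0235*S - 0.6403  =>  S = (log10(E) + 0.6403) / 0.0235
log10(10.98) = 1.040602
S = (1.040602 + 0.6403) / 0.0235 = 1.680902 / 0.0235
S = 71.5

Shore A = 71.5


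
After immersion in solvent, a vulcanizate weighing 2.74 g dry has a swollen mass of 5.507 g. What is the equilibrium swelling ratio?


Q = W_swollen / W_dry
Q = 5.507 / 2.74
Q = 2.01

Q = 2.01


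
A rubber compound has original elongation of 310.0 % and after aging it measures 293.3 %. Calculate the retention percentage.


Retention = aged / original * 100
= 293.3 / 310.0 * 100
= 94.6%

94.6%


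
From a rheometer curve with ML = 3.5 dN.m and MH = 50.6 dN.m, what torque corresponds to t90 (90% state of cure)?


M90 = ML + 0.9 * (MH - ML)
M90 = 3.5 + 0.9 * (50.6 - 3.5)
M90 = 3.5 + 0.9 * 47.1
M90 = 45.89 dN.m

45.89 dN.m


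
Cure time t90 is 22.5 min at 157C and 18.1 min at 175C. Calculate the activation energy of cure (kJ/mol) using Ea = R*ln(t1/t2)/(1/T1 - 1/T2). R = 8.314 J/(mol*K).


T1 = 430.15 K, T2 = 448.15 K
1/T1 - 1/T2 = 9.3375e-05
ln(t1/t2) = ln(22.5/18.1) = 0.2176
Ea = 8.314 * 0.2176 / 9.3375e-05 = 19375.2119 J/mol
Ea = 19.38 kJ/mol

19.38 kJ/mol


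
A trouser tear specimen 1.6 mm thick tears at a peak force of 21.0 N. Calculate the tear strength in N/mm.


Tear strength = force / thickness
= 21.0 / 1.6
= 13.12 N/mm

13.12 N/mm


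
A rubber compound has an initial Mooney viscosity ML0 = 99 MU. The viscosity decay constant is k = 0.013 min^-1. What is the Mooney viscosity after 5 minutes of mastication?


ML = ML0 * exp(-k * t)
ML = 99 * exp(-0.013 * 5)
ML = 99 * 0.9371
ML = 92.77 MU

92.77 MU


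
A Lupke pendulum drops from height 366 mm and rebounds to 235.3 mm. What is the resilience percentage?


Resilience = h_rebound / h_drop * 100
= 235.3 / 366 * 100
= 64.3%

64.3%


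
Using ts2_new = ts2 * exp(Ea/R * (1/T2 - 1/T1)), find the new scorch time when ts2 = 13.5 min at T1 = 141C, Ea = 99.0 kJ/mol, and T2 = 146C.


Convert temperatures: T1 = 141 + 273.15 = 414.15 K, T2 = 146 + 273.15 = 419.15 K
ts2_new = 13.5 * exp(99000 / 8.314 * (1/419.15 - 1/414.15))
1/T2 - 1/T1 = -2.8803e-05
ts2_new = 9.58 min

9.58 min


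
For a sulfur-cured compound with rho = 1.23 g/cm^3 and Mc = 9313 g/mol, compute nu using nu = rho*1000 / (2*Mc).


nu = rho * 1000 / (2 * Mc)
nu = 1.23 * 1000 / (2 * 9313)
nu = 1230.0 / 18626
nu = 0.0660 mol/L

0.0660 mol/L


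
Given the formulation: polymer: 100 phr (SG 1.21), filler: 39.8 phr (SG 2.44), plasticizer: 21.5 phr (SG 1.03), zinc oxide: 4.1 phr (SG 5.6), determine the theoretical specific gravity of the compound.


Sum of weights = 165.4
Volume contributions:
  polymer: 100/1.21 = 82.6446
  filler: 39.8/2.44 = 16.3115
  plasticizer: 21.5/1.03 = 20.8738
  zinc oxide: 4.1/5.6 = 0.7321
Sum of volumes = 120.5620
SG = 165.4 / 120.5620 = 1.372

SG = 1.372


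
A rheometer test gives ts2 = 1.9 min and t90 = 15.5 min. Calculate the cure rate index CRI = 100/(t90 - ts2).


CRI = 100 / (t90 - ts2)
= 100 / (15.5 - 1.9)
= 100 / 13.6
= 7.35 min^-1

7.35 min^-1


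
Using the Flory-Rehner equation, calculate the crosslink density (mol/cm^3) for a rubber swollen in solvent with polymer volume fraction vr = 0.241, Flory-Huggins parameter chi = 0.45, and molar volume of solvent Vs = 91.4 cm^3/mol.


ln(1 - vr) = ln(1 - 0.241) = -0.2758
Numerator = -((-0.2758) + 0.241 + 0.45 * 0.241^2) = 0.0086
Denominator = 91.4 * (0.241^(1/3) - 0.241/2) = 45.8653
nu = 0.0086 / 45.8653 = 1.8788e-04 mol/cm^3

1.8788e-04 mol/cm^3


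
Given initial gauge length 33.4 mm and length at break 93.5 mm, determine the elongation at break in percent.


Elongation = (Lf - L0) / L0 * 100
= (93.5 - 33.4) / 33.4 * 100
= 60.1 / 33.4 * 100
= 179.9%

179.9%


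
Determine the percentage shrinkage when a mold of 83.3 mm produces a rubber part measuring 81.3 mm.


Shrinkage = (mold - part) / mold * 100
= (83.3 - 81.3) / 83.3 * 100
= 2.0 / 83.3 * 100
= 2.4%

2.4%


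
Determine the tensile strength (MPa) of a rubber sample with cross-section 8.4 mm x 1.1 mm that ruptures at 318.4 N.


Area = width * thickness = 8.4 * 1.1 = 9.24 mm^2
TS = force / area = 318.4 / 9.24 = 34.46 MPa

34.46 MPa


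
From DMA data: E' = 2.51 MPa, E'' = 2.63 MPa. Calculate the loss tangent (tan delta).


tan delta = E'' / E'
= 2.63 / 2.51
= 1.0478

tan delta = 1.0478


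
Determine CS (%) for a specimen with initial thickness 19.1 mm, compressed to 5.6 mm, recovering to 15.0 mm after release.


CS = (t0 - recovered) / (t0 - ts) * 100
= (19.1 - 15.0) / (19.1 - 5.6) * 100
= 4.1 / 13.5 * 100
= 30.4%

30.4%


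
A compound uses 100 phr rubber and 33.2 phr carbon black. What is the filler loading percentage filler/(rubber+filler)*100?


Filler % = filler / (rubber + filler) * 100
= 33.2 / (100 + 33.2) * 100
= 33.2 / 133.2 * 100
= 24.92%

24.92%


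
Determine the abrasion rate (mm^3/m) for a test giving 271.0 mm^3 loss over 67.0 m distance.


Rate = volume_loss / distance
= 271.0 / 67.0
= 4.045 mm^3/m

4.045 mm^3/m


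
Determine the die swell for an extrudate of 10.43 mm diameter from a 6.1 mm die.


Die swell ratio = D_extrudate / D_die
= 10.43 / 6.1
= 1.71

Die swell = 1.71


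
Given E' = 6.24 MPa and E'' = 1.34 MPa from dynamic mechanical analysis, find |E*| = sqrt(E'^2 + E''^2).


|E*| = sqrt(E'^2 + E''^2)
= sqrt(6.24^2 + 1.34^2)
= sqrt(38.9376 + 1.7956)
= 6.382 MPa

6.382 MPa


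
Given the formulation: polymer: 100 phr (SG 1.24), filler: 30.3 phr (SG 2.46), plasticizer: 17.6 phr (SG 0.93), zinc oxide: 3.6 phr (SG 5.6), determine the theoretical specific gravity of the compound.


Sum of weights = 151.5
Volume contributions:
  polymer: 100/1.24 = 80.6452
  filler: 30.3/2.46 = 12.3171
  plasticizer: 17.6/0.93 = 18.9247
  zinc oxide: 3.6/5.6 = 0.6429
Sum of volumes = 112.5298
SG = 151.5 / 112.5298 = 1.346

SG = 1.346


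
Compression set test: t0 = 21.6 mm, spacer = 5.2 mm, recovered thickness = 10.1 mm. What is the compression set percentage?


CS = (t0 - recovered) / (t0 - ts) * 100
= (21.6 - 10.1) / (21.6 - 5.2) * 100
= 11.5 / 16.4 * 100
= 70.1%

70.1%


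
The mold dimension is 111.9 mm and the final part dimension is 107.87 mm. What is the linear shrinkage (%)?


Shrinkage = (mold - part) / mold * 100
= (111.9 - 107.87) / 111.9 * 100
= 4.03 / 111.9 * 100
= 3.6%

3.6%


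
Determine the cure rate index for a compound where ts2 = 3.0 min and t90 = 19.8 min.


CRI = 100 / (t90 - ts2)
= 100 / (19.8 - 3.0)
= 100 / 16.8
= 5.95 min^-1

5.95 min^-1


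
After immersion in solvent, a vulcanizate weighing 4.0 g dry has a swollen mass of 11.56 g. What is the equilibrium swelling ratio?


Q = W_swollen / W_dry
Q = 11.56 / 4.0
Q = 2.89

Q = 2.89


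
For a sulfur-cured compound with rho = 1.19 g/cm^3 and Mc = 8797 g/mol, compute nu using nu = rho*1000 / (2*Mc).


nu = rho * 1000 / (2 * Mc)
nu = 1.19 * 1000 / (2 * 8797)
nu = 1190.0 / 17594
nu = 0.0676 mol/L

0.0676 mol/L


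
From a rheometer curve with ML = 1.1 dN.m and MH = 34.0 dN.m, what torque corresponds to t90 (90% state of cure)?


M90 = ML + 0.9 * (MH - ML)
M90 = 1.1 + 0.9 * (34.0 - 1.1)
M90 = 1.1 + 0.9 * 32.9
M90 = 30.71 dN.m

30.71 dN.m


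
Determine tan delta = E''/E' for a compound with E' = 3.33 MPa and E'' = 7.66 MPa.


tan delta = E'' / E'
= 7.66 / 3.33
= 2.3003

tan delta = 2.3003


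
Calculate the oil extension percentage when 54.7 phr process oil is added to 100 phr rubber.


Oil % = oil / (100 + oil) * 100
= 54.7 / (100 + 54.7) * 100
= 54.7 / 154.7 * 100
= 35.36%

35.36%


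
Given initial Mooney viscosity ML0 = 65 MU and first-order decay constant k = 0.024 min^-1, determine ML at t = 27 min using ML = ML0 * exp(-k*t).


ML = ML0 * exp(-k * t)
ML = 65 * exp(-0.024 * 27)
ML = 65 * 0.5231
ML = 34.0 MU

34.0 MU


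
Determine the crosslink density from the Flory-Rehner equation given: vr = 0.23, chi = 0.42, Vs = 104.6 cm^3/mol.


ln(1 - vr) = ln(1 - 0.23) = -0.2614
Numerator = -((-0.2614) + 0.23 + 0.42 * 0.23^2) = 0.0091
Denominator = 104.6 * (0.23^(1/3) - 0.23/2) = 52.0586
nu = 0.0091 / 52.0586 = 1.7570e-04 mol/cm^3

1.7570e-04 mol/cm^3


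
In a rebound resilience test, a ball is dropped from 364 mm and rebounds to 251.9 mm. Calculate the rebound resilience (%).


Resilience = h_rebound / h_drop * 100
= 251.9 / 364 * 100
= 69.2%

69.2%


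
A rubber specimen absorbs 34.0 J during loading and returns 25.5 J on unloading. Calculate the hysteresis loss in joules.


Hysteresis loss = loading - unloading
= 34.0 - 25.5
= 8.5 J

8.5 J


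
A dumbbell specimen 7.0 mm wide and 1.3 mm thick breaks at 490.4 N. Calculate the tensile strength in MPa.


Area = width * thickness = 7.0 * 1.3 = 9.1 mm^2
TS = force / area = 490.4 / 9.1 = 53.89 MPa

53.89 MPa


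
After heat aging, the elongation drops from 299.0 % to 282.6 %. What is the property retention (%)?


Retention = aged / original * 100
= 282.6 / 299.0 * 100
= 94.5%

94.5%


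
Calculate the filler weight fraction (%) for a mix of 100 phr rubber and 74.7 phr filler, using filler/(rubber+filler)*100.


Filler % = filler / (rubber + filler) * 100
= 74.7 / (100 + 74.7) * 100
= 74.7 / 174.7 * 100
= 42.76%

42.76%


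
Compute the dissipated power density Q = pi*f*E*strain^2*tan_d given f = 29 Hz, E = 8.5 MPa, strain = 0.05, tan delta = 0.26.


Q = pi * f * E * strain^2 * tan_d
= pi * 29 * 8.5 * 0.05^2 * 0.26
= pi * 29 * 8.5 * 0.0025 * 0.26
= 0.5034

Q = 0.5034


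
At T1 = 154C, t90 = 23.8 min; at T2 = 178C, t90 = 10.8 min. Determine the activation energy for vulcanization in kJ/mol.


T1 = 427.15 K, T2 = 451.15 K
1/T1 - 1/T2 = 1.2454e-04
ln(t1/t2) = ln(23.8/10.8) = 0.7901
Ea = 8.314 * 0.7901 / 1.2454e-04 = 52747.7446 J/mol
Ea = 52.75 kJ/mol

52.75 kJ/mol


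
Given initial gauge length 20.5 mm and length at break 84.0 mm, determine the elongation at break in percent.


Elongation = (Lf - L0) / L0 * 100
= (84.0 - 20.5) / 20.5 * 100
= 63.5 / 20.5 * 100
= 309.8%

309.8%


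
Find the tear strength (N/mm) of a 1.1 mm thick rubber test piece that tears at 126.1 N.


Tear strength = force / thickness
= 126.1 / 1.1
= 114.64 N/mm

114.64 N/mm


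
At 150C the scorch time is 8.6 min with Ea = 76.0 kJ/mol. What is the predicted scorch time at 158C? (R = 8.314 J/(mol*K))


Convert temperatures: T1 = 150 + 273.15 = 423.15 K, T2 = 158 + 273.15 = 431.15 K
ts2_new = 8.6 * exp(76000 / 8.314 * (1/431.15 - 1/423.15))
1/T2 - 1/T1 = -4.3850e-05
ts2_new = 5.76 min

5.76 min


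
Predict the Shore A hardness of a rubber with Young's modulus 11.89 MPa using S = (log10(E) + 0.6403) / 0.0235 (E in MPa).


log10(E) = 0.0235*S - 0.6403  =>  S = (log10(E) + 0.6403) / 0.0235
log10(11.89) = 1.075182
S = (1.075182 + 0.6403) / 0.0235 = 1.715482 / 0.0235
S = 73.0

Shore A = 73.0


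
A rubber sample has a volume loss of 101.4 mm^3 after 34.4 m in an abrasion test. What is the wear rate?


Rate = volume_loss / distance
= 101.4 / 34.4
= 2.948 mm^3/m

2.948 mm^3/m


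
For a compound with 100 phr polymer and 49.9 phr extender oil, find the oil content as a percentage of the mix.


Oil % = oil / (100 + oil) * 100
= 49.9 / (100 + 49.9) * 100
= 49.9 / 149.9 * 100
= 33.29%

33.29%


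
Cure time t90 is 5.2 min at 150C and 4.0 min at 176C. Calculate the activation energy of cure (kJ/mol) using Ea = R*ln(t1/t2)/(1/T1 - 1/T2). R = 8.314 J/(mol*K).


T1 = 423.15 K, T2 = 449.15 K
1/T1 - 1/T2 = 1.3680e-04
ln(t1/t2) = ln(5.2/4.0) = 0.2624
Ea = 8.314 * 0.2624 / 1.3680e-04 = 15945.0947 J/mol
Ea = 15.95 kJ/mol

15.95 kJ/mol


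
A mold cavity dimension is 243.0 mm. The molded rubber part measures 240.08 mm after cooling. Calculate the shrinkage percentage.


Shrinkage = (mold - part) / mold * 100
= (243.0 - 240.08) / 243.0 * 100
= 2.92 / 243.0 * 100
= 1.2%

1.2%


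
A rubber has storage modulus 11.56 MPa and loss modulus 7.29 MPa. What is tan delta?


tan delta = E'' / E'
= 7.29 / 11.56
= 0.6306

tan delta = 0.6306


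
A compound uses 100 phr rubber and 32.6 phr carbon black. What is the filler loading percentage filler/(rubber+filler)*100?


Filler % = filler / (rubber + filler) * 100
= 32.6 / (100 + 32.6) * 100
= 32.6 / 132.6 * 100
= 24.59%

24.59%


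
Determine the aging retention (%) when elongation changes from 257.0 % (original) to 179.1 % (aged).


Retention = aged / original * 100
= 179.1 / 257.0 * 100
= 69.7%

69.7%


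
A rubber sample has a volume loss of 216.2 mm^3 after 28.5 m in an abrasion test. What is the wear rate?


Rate = volume_loss / distance
= 216.2 / 28.5
= 7.586 mm^3/m

7.586 mm^3/m


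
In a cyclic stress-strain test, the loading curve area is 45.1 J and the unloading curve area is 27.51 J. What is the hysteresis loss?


Hysteresis loss = loading - unloading
= 45.1 - 27.51
= 17.59 J

17.59 J


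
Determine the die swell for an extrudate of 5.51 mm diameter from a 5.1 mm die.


Die swell ratio = D_extrudate / D_die
= 5.51 / 5.1
= 1.08

Die swell = 1.08


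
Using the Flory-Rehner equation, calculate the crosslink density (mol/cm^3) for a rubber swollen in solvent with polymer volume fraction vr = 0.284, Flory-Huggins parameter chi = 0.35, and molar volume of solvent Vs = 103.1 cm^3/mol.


ln(1 - vr) = ln(1 - 0.284) = -0.3341
Numerator = -((-0.3341) + 0.284 + 0.35 * 0.284^2) = 0.0218
Denominator = 103.1 * (0.284^(1/3) - 0.284/2) = 53.1289
nu = 0.0218 / 53.1289 = 4.1118e-04 mol/cm^3

4.1118e-04 mol/cm^3


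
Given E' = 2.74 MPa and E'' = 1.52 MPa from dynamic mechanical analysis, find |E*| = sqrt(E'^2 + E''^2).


|E*| = sqrt(E'^2 + E''^2)
= sqrt(2.74^2 + 1.52^2)
= sqrt(7.5076 + 2.3104)
= 3.133 MPa

3.133 MPa


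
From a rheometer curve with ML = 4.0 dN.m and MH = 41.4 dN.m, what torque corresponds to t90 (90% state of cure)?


M90 = ML + 0.9 * (MH - ML)
M90 = 4.0 + 0.9 * (41.4 - 4.0)
M90 = 4.0 + 0.9 * 37.4
M90 = 37.66 dN.m

37.66 dN.m


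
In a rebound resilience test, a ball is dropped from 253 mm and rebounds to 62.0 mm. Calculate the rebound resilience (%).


Resilience = h_rebound / h_drop * 100
= 62.0 / 253 * 100
= 24.5%

24.5%


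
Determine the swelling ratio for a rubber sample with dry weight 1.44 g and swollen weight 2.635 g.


Q = W_swollen / W_dry
Q = 2.635 / 1.44
Q = 1.83

Q = 1.83


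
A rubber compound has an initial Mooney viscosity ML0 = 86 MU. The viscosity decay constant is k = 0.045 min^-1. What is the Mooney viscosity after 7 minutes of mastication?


ML = ML0 * exp(-k * t)
ML = 86 * exp(-0.045 * 7)
ML = 86 * 0.7298
ML = 62.76 MU

62.76 MU


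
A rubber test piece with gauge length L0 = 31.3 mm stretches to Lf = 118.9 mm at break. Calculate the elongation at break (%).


Elongation = (Lf - L0) / L0 * 100
= (118.9 - 31.3) / 31.3 * 100
= 87.6 / 31.3 * 100
= 279.9%

279.9%


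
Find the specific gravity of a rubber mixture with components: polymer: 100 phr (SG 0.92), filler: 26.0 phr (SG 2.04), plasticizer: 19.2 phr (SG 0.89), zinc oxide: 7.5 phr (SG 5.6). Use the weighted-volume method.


Sum of weights = 152.7
Volume contributions:
  polymer: 100/0.92 = 108.6957
  filler: 26.0/2.04 = 12.7451
  plasticizer: 19.2/0.89 = 21.5730
  zinc oxide: 7.5/5.6 = 1.3393
Sum of volumes = 144.3531
SG = 152.7 / 144.3531 = 1.058

SG = 1.058


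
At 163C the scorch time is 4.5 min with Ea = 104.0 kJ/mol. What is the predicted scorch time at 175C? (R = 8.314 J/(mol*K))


Convert temperatures: T1 = 163 + 273.15 = 436.15 K, T2 = 175 + 273.15 = 448.15 K
ts2_new = 4.5 * exp(104000 / 8.314 * (1/448.15 - 1/436.15))
1/T2 - 1/T1 = -6.1393e-05
ts2_new = 2.09 min

2.09 min


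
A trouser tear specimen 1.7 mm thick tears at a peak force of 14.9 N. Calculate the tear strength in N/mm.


Tear strength = force / thickness
= 14.9 / 1.7
= 8.76 N/mm

8.76 N/mm


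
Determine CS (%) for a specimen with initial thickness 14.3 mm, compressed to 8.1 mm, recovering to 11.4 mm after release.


CS = (t0 - recovered) / (t0 - ts) * 100
= (14.3 - 11.4) / (14.3 - 8.1) * 100
= 2.9 / 6.2 * 100
= 46.8%

46.8%


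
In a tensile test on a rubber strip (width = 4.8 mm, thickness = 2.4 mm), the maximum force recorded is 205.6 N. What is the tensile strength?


Area = width * thickness = 4.8 * 2.4 = 11.52 mm^2
TS = force / area = 205.6 / 11.52 = 17.85 MPa

17.85 MPa


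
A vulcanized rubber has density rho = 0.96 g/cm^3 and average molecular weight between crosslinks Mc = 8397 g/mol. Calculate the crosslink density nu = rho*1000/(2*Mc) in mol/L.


nu = rho * 1000 / (2 * Mc)
nu = 0.96 * 1000 / (2 * 8397)
nu = 960.0 / 16794
nu = 0.0572 mol/L

0.0572 mol/L


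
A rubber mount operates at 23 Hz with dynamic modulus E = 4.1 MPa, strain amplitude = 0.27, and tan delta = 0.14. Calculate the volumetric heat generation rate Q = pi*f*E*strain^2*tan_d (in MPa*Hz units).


Q = pi * f * E * strain^2 * tan_d
= pi * 23 * 4.1 * 0.27^2 * 0.14
= pi * 23 * 4.1 * 0.0729 * 0.14
= 3.0235

Q = 3.0235


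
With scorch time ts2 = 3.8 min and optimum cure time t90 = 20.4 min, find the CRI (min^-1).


CRI = 100 / (t90 - ts2)
= 100 / (20.4 - 3.8)
= 100 / 16.6
= 6.02 min^-1

6.02 min^-1


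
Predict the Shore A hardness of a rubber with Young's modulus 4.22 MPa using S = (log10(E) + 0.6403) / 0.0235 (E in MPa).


log10(E) = 0.0235*S - 0.6403  =>  S = (log10(E) + 0.6403) / 0.0235
log10(4.22) = 0.625312
S = (0.625312 + 0.6403) / 0.0235 = 1.265612 / 0.0235
S = 53.9

Shore A = 53.9


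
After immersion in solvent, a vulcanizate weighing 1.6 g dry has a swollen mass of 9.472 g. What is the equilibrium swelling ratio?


Q = W_swollen / W_dry
Q = 9.472 / 1.6
Q = 5.92

Q = 5.92


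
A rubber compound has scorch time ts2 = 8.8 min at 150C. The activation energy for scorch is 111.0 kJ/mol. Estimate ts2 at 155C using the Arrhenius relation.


Convert temperatures: T1 = 150 + 273.15 = 423.15 K, T2 = 155 + 273.15 = 428.15 K
ts2_new = 8.8 * exp(111000 / 8.314 * (1/428.15 - 1/423.15))
1/T2 - 1/T1 = -2.7598e-05
ts2_new = 6.09 min

6.09 min


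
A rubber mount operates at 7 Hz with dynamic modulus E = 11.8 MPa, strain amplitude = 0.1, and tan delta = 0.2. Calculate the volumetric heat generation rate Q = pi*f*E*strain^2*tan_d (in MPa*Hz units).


Q = pi * f * E * strain^2 * tan_d
= pi * 7 * 11.8 * 0.1^2 * 0.2
= pi * 7 * 11.8 * 0.0100 * 0.2
= 0.5190

Q = 0.5190


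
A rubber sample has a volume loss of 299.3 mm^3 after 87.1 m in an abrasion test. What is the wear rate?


Rate = volume_loss / distance
= 299.3 / 87.1
= 3.436 mm^3/m

3.436 mm^3/m


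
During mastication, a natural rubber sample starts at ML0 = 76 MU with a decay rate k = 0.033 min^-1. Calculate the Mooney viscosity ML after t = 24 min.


ML = ML0 * exp(-k * t)
ML = 76 * exp(-0.033 * 24)
ML = 76 * 0.4529
ML = 34.42 MU

34.42 MU


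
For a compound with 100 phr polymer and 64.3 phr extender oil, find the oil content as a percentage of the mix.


Oil % = oil / (100 + oil) * 100
= 64.3 / (100 + 64.3) * 100
= 64.3 / 164.3 * 100
= 39.14%

39.14%


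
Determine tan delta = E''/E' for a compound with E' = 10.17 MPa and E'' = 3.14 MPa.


tan delta = E'' / E'
= 3.14 / 10.17
= 0.3088

tan delta = 0.3088


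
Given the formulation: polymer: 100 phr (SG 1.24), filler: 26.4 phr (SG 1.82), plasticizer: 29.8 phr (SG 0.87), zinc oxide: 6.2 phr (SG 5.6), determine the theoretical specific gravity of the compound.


Sum of weights = 162.4
Volume contributions:
  polymer: 100/1.24 = 80.6452
  filler: 26.4/1.82 = 14.5055
  plasticizer: 29.8/0.87 = 34.2529
  zinc oxide: 6.2/5.6 = 1.1071
Sum of volumes = 130.5107
SG = 162.4 / 130.5107 = 1.244

SG = 1.244


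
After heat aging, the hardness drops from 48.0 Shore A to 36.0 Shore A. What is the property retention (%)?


Retention = aged / original * 100
= 36.0 / 48.0 * 100
= 75.0%

75.0%


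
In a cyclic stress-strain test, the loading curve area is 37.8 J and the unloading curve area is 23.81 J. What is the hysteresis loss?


Hysteresis loss = loading - unloading
= 37.8 - 23.81
= 13.99 J

13.99 J


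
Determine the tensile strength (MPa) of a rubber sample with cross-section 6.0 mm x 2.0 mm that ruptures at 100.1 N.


Area = width * thickness = 6.0 * 2.0 = 12.0 mm^2
TS = force / area = 100.1 / 12.0 = 8.34 MPa

8.34 MPa


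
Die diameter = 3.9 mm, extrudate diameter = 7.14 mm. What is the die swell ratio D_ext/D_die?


Die swell ratio = D_extrudate / D_die
= 7.14 / 3.9
= 1.831

Die swell = 1.831


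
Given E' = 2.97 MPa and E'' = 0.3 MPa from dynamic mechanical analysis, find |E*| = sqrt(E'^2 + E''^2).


|E*| = sqrt(E'^2 + E''^2)
= sqrt(2.97^2 + 0.3^2)
= sqrt(8.8209 + 0.0900)
= 2.985 MPa

2.985 MPa


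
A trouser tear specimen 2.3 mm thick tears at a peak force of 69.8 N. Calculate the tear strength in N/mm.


Tear strength = force / thickness
= 69.8 / 2.3
= 30.35 N/mm

30.35 N/mm


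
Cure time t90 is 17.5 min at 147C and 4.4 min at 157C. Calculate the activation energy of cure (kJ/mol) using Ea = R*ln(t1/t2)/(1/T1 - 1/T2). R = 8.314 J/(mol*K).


T1 = 420.15 K, T2 = 430.15 K
1/T1 - 1/T2 = 5.5332e-05
ln(t1/t2) = ln(17.5/4.4) = 1.3806
Ea = 8.314 * 1.3806 / 5.5332e-05 = 207444.0740 J/mol
Ea = 207.44 kJ/mol

207.44 kJ/mol


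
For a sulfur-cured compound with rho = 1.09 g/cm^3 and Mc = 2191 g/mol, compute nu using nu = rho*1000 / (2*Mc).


nu = rho * 1000 / (2 * Mc)
nu = 1.09 * 1000 / (2 * 2191)
nu = 1090.0 / 4382
nu = 0.2487 mol/L

0.2487 mol/L


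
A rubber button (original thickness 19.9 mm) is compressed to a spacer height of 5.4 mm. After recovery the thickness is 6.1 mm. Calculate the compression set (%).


CS = (t0 - recovered) / (t0 - ts) * 100
= (19.9 - 6.1) / (19.9 - 5.4) * 100
= 13.8 / 14.5 * 100
= 95.2%

95.2%


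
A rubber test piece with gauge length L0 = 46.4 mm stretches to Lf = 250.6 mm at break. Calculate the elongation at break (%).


Elongation = (Lf - L0) / L0 * 100
= (250.6 - 46.4) / 46.4 * 100
= 204.2 / 46.4 * 100
= 440.1%

440.1%


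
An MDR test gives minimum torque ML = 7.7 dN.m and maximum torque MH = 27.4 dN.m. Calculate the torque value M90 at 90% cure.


M90 = ML + 0.9 * (MH - ML)
M90 = 7.7 + 0.9 * (27.4 - 7.7)
M90 = 7.7 + 0.9 * 19.7
M90 = 25.43 dN.m

25.43 dN.m


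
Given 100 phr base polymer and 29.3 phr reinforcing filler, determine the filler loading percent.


Filler % = filler / (rubber + filler) * 100
= 29.3 / (100 + 29.3) * 100
= 29.3 / 129.3 * 100
= 22.66%

22.66%


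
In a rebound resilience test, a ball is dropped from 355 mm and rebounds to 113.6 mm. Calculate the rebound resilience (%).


Resilience = h_rebound / h_drop * 100
= 113.6 / 355 * 100
= 32.0%

32.0%


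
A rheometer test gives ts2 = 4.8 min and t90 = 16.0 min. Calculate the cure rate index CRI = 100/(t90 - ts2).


CRI = 100 / (t90 - ts2)
= 100 / (16.0 - 4.8)
= 100 / 11.2
= 8.93 min^-1

8.93 min^-1


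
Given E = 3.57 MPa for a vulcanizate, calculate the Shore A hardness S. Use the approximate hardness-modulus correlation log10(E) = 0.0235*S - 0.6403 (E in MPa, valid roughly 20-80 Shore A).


log10(E) = 0.0235*S - 0.6403  =>  S = (log10(E) + 0.6403) / 0.0235
log10(3.57) = 0.552668
S = (0.552668 + 0.6403) / 0.0235 = 1.192968 / 0.0235
S = 50.8

Shore A = 50.8


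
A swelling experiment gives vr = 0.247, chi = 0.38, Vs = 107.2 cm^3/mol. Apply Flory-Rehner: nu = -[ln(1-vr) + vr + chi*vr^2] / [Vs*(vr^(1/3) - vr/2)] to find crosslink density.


ln(1 - vr) = ln(1 - 0.247) = -0.2837
Numerator = -((-0.2837) + 0.247 + 0.38 * 0.247^2) = 0.0135
Denominator = 107.2 * (0.247^(1/3) - 0.247/2) = 54.0214
nu = 0.0135 / 54.0214 = 2.5002e-04 mol/cm^3

2.5002e-04 mol/cm^3


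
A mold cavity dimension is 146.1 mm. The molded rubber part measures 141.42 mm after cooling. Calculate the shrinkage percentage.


Shrinkage = (mold - part) / mold * 100
= (146.1 - 141.42) / 146.1 * 100
= 4.68 / 146.1 * 100
= 3.2%

3.2%


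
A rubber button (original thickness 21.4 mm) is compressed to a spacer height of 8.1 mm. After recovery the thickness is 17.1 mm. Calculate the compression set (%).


CS = (t0 - recovered) / (t0 - ts) * 100
= (21.4 - 17.1) / (21.4 - 8.1) * 100
= 4.3 / 13.3 * 100
= 32.3%

32.3%


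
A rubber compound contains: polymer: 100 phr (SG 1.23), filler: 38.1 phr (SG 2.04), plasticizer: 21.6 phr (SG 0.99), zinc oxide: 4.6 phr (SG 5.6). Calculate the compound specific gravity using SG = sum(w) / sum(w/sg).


Sum of weights = 164.3
Volume contributions:
  polymer: 100/1.23 = 81.3008
  filler: 38.1/2.04 = 18.6765
  plasticizer: 21.6/0.99 = 21.8182
  zinc oxide: 4.6/5.6 = 0.8214
Sum of volumes = 122.6169
SG = 164.3 / 122.6169 = 1.34

SG = 1.34


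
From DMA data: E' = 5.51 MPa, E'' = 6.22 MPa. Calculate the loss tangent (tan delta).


tan delta = E'' / E'
= 6.22 / 5.51
= 1.1289

tan delta = 1.1289


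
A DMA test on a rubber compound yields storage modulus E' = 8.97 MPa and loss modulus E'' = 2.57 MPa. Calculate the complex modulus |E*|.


|E*| = sqrt(E'^2 + E''^2)
= sqrt(8.97^2 + 2.57^2)
= sqrt(80.4609 + 6.6049)
= 9.331 MPa

9.331 MPa


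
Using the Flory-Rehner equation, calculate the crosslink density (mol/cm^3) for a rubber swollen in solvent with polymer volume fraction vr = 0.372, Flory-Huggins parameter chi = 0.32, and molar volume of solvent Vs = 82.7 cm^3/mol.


ln(1 - vr) = ln(1 - 0.372) = -0.4652
Numerator = -((-0.4652) + 0.372 + 0.32 * 0.372^2) = 0.0489
Denominator = 82.7 * (0.372^(1/3) - 0.372/2) = 44.0954
nu = 0.0489 / 44.0954 = 0.0011 mol/cm^3

0.0011 mol/cm^3


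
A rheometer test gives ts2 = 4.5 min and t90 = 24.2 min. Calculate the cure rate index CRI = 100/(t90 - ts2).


CRI = 100 / (t90 - ts2)
= 100 / (24.2 - 4.5)
= 100 / 19.7
= 5.08 min^-1

5.08 min^-1


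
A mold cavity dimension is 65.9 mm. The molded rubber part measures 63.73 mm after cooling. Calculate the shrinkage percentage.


Shrinkage = (mold - part) / mold * 100
= (65.9 - 63.73) / 65.9 * 100
= 2.17 / 65.9 * 100
= 3.29%

3.29%


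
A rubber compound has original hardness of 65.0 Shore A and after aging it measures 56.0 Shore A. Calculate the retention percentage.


Retention = aged / original * 100
= 56.0 / 65.0 * 100
= 86.2%

86.2%


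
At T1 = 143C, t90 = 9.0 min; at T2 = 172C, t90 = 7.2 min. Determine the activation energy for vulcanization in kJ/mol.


T1 = 416.15 K, T2 = 445.15 K
1/T1 - 1/T2 = 1.5655e-04
ln(t1/t2) = ln(9.0/7.2) = 0.2231
Ea = 8.314 * 0.2231 / 1.5655e-04 = 11850.9356 J/mol
Ea = 11.85 kJ/mol

11.85 kJ/mol


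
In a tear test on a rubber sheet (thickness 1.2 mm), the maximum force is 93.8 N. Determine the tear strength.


Tear strength = force / thickness
= 93.8 / 1.2
= 78.17 N/mm

78.17 N/mm


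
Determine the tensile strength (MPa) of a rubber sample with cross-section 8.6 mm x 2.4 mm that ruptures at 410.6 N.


Area = width * thickness = 8.6 * 2.4 = 20.64 mm^2
TS = force / area = 410.6 / 20.64 = 19.89 MPa

19.89 MPa


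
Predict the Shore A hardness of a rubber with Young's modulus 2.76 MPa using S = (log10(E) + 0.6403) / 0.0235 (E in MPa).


log10(E) = 0.0235*S - 0.6403  =>  S = (log10(E) + 0.6403) / 0.0235
log10(2.76) = 0.440909
S = (0.440909 + 0.6403) / 0.0235 = 1.081209 / 0.0235
S = 46.0

Shore A = 46.0


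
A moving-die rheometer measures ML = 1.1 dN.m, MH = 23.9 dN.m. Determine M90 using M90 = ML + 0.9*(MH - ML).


M90 = ML + 0.9 * (MH - ML)
M90 = 1.1 + 0.9 * (23.9 - 1.1)
M90 = 1.1 + 0.9 * 22.8
M90 = 21.62 dN.m

21.62 dN.m


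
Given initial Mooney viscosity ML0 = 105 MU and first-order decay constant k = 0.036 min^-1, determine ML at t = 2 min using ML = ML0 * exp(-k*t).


ML = ML0 * exp(-k * t)
ML = 105 * exp(-0.036 * 2)
ML = 105 * 0.9305
ML = 97.71 MU

97.71 MU


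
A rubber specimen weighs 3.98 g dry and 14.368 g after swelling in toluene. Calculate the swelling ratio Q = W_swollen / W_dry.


Q = W_swollen / W_dry
Q = 14.368 / 3.98
Q = 3.61

Q = 3.61


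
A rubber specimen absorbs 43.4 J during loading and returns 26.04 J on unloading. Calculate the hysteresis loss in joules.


Hysteresis loss = loading - unloading
= 43.4 - 26.04
= 17.36 J

17.36 J


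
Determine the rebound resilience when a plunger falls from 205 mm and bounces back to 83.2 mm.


Resilience = h_rebound / h_drop * 100
= 83.2 / 205 * 100
= 40.6%

40.6%


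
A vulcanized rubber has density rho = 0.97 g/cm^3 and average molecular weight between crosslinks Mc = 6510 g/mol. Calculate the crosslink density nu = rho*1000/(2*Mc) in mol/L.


nu = rho * 1000 / (2 * Mc)
nu = 0.97 * 1000 / (2 * 6510)
nu = 970.0 / 13020
nu = 0.0745 mol/L

0.0745 mol/L


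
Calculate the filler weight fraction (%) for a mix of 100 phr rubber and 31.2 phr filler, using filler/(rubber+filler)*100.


Filler % = filler / (rubber + filler) * 100
= 31.2 / (100 + 31.2) * 100
= 31.2 / 131.2 * 100
= 23.78%

23.78%


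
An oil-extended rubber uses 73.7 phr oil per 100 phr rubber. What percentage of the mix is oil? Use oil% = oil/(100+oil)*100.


Oil % = oil / (100 + oil) * 100
= 73.7 / (100 + 73.7) * 100
= 73.7 / 173.7 * 100
= 42.43%

42.43%


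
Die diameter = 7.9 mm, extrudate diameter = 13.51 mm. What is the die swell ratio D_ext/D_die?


Die swell ratio = D_extrudate / D_die
= 13.51 / 7.9
= 1.71

Die swell = 1.71


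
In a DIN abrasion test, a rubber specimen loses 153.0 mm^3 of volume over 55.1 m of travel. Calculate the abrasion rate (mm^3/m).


Rate = volume_loss / distance
= 153.0 / 55.1
= 2.777 mm^3/m

2.777 mm^3/m


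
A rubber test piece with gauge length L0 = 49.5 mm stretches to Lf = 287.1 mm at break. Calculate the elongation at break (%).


Elongation = (Lf - L0) / L0 * 100
= (287.1 - 49.5) / 49.5 * 100
= 237.6 / 49.5 * 100
= 480.0%

480.0%


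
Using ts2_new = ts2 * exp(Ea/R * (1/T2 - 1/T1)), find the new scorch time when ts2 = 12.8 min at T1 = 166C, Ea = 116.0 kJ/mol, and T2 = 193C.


Convert temperatures: T1 = 166 + 273.15 = 439.15 K, T2 = 193 + 273.15 = 466.15 K
ts2_new = 12.8 * exp(116000 / 8.314 * (1/466.15 - 1/439.15))
1/T2 - 1/T1 = -1.3189e-04
ts2_new = 2.03 min

2.03 min


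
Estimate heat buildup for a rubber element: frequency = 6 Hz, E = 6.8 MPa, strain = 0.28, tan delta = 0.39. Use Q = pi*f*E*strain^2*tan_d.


Q = pi * f * E * strain^2 * tan_d
= pi * 6 * 6.8 * 0.28^2 * 0.39
= pi * 6 * 6.8 * 0.0784 * 0.39
= 3.9191

Q = 3.9191


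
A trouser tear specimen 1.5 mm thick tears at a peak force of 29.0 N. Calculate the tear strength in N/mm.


Tear strength = force / thickness
= 29.0 / 1.5
= 19.33 N/mm

19.33 N/mm


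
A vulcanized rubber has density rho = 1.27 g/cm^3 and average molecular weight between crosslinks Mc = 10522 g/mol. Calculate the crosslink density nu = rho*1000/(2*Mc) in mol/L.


nu = rho * 1000 / (2 * Mc)
nu = 1.27 * 1000 / (2 * 10522)
nu = 1270.0 / 21044
nu = 0.0603 mol/L

0.0603 mol/L


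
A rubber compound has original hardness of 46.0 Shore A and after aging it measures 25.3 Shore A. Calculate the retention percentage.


Retention = aged / original * 100
= 25.3 / 46.0 * 100
= 55.0%

55.0%


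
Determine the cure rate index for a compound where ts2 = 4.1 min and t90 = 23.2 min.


CRI = 100 / (t90 - ts2)
= 100 / (23.2 - 4.1)
= 100 / 19.1
= 5.24 min^-1

5.24 min^-1


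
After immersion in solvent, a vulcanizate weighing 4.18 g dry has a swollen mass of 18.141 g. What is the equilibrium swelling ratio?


Q = W_swollen / W_dry
Q = 18.141 / 4.18
Q = 4.34

Q = 4.34
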